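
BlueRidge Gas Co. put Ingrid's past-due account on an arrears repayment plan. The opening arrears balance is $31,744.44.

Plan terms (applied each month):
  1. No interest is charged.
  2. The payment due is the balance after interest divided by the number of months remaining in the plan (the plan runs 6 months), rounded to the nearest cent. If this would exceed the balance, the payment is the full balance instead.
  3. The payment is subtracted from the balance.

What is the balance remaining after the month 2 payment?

$21,162.96

Month 1: opening $31,744.44; payment $5,290.74; balance $26,453.70
Month 2: opening $26,453.70; payment $5,290.74; balance $21,162.96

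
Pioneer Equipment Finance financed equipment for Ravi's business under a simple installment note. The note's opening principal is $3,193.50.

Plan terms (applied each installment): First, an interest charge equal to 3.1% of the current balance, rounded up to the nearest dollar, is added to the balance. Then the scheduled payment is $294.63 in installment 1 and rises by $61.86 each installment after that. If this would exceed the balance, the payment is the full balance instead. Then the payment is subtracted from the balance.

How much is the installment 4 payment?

$480.21

Installment 1: $3,193.50 +$99.00 interest = $3,292.50; pay $294.63 → $2,997.87
Installment 2: $2,997.87 +$93.00 interest = $3,090.87; pay $356.49 → $2,734.38
Installment 3: $2,734.38 +$85.00 interest = $2,819.38; pay $418.35 → $2,401.03
Installment 4: $2,401.03 +$75.00 interest = $2,476.03; pay $480.21 → $1,995.82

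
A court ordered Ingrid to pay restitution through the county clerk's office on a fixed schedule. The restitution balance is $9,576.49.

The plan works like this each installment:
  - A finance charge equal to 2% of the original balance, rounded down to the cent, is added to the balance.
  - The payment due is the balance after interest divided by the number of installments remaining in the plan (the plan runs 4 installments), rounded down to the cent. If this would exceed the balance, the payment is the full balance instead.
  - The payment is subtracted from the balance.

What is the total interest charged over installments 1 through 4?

$766.08

Installment 1: opening $9,576.49; interest $191.52 → $9,768.01; payment $2,442.00; balance $7,326.01
Installment 2: opening $7,326.01; interest $191.52 → $7,517.53; payment $2,505.84; balance $5,011.69
Installment 3: opening $5,011.69; interest $191.52 → $5,203.21; payment $2,601.60; balance $2,601.61
Installment 4: opening $2,601.61; interest $191.52 → $2,793.13; payment $2,793.13; balance $0.00
Total interest: $191.52 + $191.52 + $191.52 + $191.52 = $766.08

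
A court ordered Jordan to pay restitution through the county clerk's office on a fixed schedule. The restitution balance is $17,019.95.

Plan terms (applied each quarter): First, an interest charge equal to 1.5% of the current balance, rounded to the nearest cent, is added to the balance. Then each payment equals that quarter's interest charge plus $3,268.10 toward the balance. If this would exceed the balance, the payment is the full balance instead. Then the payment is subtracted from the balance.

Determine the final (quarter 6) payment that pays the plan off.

# | Opening | Interest | Payment | End bal
1 | $17,019.95 | $255.30 | $3,523.40 | $13,751.85
2 | $13,751.85 | $206.28 | $3,474.38 | $10,483.75
3 | $10,483.75 | $157.26 | $3,425.36 | $7,215.65
4 | $7,215.65 | $108.23 | $3,376.33 | $3,947.55
5 | $3,947.55 | $59.21 | $3,327.31 | $679.45
6 | $679.45 | $10.19 | $689.64 | $0.00

$689.64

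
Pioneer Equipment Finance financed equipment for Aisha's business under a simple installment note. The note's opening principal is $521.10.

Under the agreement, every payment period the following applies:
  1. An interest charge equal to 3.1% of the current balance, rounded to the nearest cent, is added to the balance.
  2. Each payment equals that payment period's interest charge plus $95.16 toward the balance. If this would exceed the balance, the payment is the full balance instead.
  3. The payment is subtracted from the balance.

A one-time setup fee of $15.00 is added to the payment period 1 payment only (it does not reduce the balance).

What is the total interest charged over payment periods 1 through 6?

# | Opening | Interest | Payment | Fee | End bal
1 | $521.10 | $16.15 | $111.31 | $15.00 | $425.94
2 | $425.94 | $13.20 | $108.36 | — | $330.78
3 | $330.78 | $10.25 | $105.41 | — | $235.62
4 | $235.62 | $7.30 | $102.46 | — | $140.46
5 | $140.46 | $4.35 | $99.51 | — | $45.30
6 | $45.30 | $1.40 | $46.70 | — | $0.00
Total interest: $16.15 + $13.20 + $10.25 + $7.30 + $4.35 + $1.40 = $52.65

$52.65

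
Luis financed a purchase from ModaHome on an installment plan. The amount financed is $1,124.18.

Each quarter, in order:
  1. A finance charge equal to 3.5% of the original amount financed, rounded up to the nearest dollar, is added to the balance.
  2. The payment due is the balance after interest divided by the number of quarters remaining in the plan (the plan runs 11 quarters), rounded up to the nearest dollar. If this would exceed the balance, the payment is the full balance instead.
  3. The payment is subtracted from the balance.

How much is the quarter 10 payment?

Quarter 1: opening $1,124.18; interest $40.00 → $1,164.18; payment $106.00; balance $1,058.18
Quarter 2: opening $1,058.18; interest $40.00 → $1,098.18; payment $110.00; balance $988.18
Quarter 3: opening $988.18; interest $40.00 → $1,028.18; payment $115.00; balance $913.18
Quarter 4: opening $913.18; interest $40.00 → $953.18; payment $120.00; balance $833.18
Quarter 5: opening $833.18; interest $40.00 → $873.18; payment $125.00; balance $748.18
Quarter 6: opening $748.18; interest $40.00 → $788.18; payment $132.00; balance $656.18
Quarter 7: opening $656.18; interest $40.00 → $696.18; payment $140.00; balance $556.18
Quarter 8: opening $556.18; interest $40.00 → $596.18; payment $150.00; balance $446.18
Quarter 9: opening $446.18; interest $40.00 → $486.18; payment $163.00; balance $323.18
Quarter 10: opening $323.18; interest $40.00 → $363.18; payment $182.00; balance $181.18

$182.00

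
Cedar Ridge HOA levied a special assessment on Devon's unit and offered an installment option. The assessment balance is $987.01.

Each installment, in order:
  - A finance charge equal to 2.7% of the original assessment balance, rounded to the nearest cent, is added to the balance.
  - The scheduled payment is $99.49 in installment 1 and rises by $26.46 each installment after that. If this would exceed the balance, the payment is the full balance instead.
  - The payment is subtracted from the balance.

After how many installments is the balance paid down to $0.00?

Installment 1: $987.01 +$26.65 interest = $1,013.66; pay $99.49 → $914.17
Installment 2: $914.17 +$26.65 interest = $940.82; pay $125.95 → $814.87
Installment 3: $814.87 +$26.65 interest = $841.52; pay $152.41 → $689.11
Installment 4: $689.11 +$26.65 interest = $715.76; pay $178.87 → $536.89
Installment 5: $536.89 +$26.65 interest = $563.54; pay $205.33 → $358.21
Installment 6: $358.21 +$26.65 interest = $384.86; pay $231.79 → $153.07
Installment 7: $153.07 +$26.65 interest = $179.72; pay $179.72 → $0.00
Balance reaches $0.00 in installment 7.

7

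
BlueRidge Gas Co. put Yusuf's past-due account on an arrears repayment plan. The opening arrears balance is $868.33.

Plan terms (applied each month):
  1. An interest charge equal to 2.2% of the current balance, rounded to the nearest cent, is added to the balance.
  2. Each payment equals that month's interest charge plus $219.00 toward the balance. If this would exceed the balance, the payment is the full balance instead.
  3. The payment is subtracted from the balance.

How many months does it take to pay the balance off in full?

4

# | Opening | Interest | Payment | End bal
1 | $868.33 | $19.10 | $238.10 | $649.33
2 | $649.33 | $14.29 | $233.29 | $430.33
3 | $430.33 | $9.47 | $228.47 | $211.33
4 | $211.33 | $4.65 | $215.98 | $0.00
Balance reaches $0.00 in month 4.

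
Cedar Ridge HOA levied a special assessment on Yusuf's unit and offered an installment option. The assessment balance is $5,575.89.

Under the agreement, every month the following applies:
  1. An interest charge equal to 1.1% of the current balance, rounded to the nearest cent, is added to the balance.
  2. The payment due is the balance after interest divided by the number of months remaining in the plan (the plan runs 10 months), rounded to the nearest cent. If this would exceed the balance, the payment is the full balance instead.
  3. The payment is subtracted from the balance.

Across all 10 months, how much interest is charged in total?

$348.72

Month 1: $5,575.89 +$61.33 interest = $5,637.22; pay $563.72 → $5,073.50
Month 2: $5,073.50 +$55.81 interest = $5,129.31; pay $569.92 → $4,559.39
Month 3: $4,559.39 +$50.15 interest = $4,609.54; pay $576.19 → $4,033.35
Month 4: $4,033.35 +$44.37 interest = $4,077.72; pay $582.53 → $3,495.19
Month 5: $3,495.19 +$38.45 interest = $3,533.64; pay $588.94 → $2,944.70
Month 6: $2,944.70 +$32.39 interest = $2,977.09; pay $595.42 → $2,381.67
Month 7: $2,381.67 +$26.20 interest = $2,407.87; pay $601.97 → $1,805.90
Month 8: $1,805.90 +$19.86 interest = $1,825.76; pay $608.59 → $1,217.17
Month 9: $1,217.17 +$13.39 interest = $1,230.56; pay $615.28 → $615.28
Month 10: $615.28 +$6.77 interest = $622.05; pay $622.05 → $0.00
Total interest: $61.33 + $55.81 + $50.15 + $44.37 + $38.45 + $32.39 + $26.20 + $19.86 + $13.39 + $6.77 = $348.72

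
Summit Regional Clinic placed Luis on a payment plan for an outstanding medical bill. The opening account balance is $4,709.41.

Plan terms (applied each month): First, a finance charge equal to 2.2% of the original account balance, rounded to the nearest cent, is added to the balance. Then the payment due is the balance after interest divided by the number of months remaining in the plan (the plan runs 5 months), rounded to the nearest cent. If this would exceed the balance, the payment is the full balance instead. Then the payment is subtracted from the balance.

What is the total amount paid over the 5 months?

Month 1: opening $4,709.41; interest $103.61 → $4,813.02; payment $962.60; balance $3,850.42
Month 2: opening $3,850.42; interest $103.61 → $3,954.03; payment $988.51; balance $2,965.52
Month 3: opening $2,965.52; interest $103.61 → $3,069.13; payment $1,023.04; balance $2,046.09
Month 4: opening $2,046.09; interest $103.61 → $2,149.70; payment $1,074.85; balance $1,074.85
Month 5: opening $1,074.85; interest $103.61 → $1,178.46; payment $1,178.46; balance $0.00
Total paid: $5,227.46

$5,227.46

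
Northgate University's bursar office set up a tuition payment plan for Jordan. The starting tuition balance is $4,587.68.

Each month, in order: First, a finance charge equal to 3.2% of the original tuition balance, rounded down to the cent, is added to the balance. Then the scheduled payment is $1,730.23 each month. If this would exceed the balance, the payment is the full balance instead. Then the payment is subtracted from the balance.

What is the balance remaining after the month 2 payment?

Month 1: opening $4,587.68; interest $146.80 → $4,734.48; payment $1,730.23; balance $3,004.25
Month 2: opening $3,004.25; interest $146.80 → $3,151.05; payment $1,730.23; balance $1,420.82

$1,420.82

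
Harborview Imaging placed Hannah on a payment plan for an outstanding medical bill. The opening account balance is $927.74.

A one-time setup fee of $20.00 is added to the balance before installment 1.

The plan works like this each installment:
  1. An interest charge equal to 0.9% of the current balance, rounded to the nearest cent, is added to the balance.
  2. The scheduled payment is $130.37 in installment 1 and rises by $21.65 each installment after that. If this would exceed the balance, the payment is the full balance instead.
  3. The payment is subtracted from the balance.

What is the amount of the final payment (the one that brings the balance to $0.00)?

Installment 1: opening $947.74; interest $8.53 → $956.27; payment $130.37; balance $825.90
Installment 2: opening $825.90; interest $7.43 → $833.33; payment $152.02; balance $681.31
Installment 3: opening $681.31; interest $6.13 → $687.44; payment $173.67; balance $513.77
Installment 4: opening $513.77; interest $4.62 → $518.39; payment $195.32; balance $323.07
Installment 5: opening $323.07; interest $2.91 → $325.98; payment $216.97; balance $109.01
Installment 6: opening $109.01; interest $0.98 → $109.99; payment $109.99; balance $0.00

$109.99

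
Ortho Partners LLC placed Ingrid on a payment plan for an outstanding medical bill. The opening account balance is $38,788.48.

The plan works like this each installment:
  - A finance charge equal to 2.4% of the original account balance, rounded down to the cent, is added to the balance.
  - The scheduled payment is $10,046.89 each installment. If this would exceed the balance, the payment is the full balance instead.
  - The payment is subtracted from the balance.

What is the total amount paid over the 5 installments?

Installment 1: $38,788.48 +$930.92 interest = $39,719.40; pay $10,046.89 → $29,672.51
Installment 2: $29,672.51 +$930.92 interest = $30,603.43; pay $10,046.89 → $20,556.54
Installment 3: $20,556.54 +$930.92 interest = $21,487.46; pay $10,046.89 → $11,440.57
Installment 4: $11,440.57 +$930.92 interest = $12,371.49; pay $10,046.89 → $2,324.60
Installment 5: $2,324.60 +$930.92 interest = $3,255.52; pay $3,255.52 → $0.00
Total paid: $43,443.08

$43,443.08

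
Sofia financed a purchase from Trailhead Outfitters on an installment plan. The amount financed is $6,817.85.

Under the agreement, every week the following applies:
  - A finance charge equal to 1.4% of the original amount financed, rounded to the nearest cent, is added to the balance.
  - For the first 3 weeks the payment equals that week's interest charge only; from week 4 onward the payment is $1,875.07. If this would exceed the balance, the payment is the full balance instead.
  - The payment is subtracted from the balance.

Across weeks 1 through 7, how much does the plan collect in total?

# | Opening | Interest | Payment | End bal
1 | $6,817.85 | $95.45 | $95.45 | $6,817.85
2 | $6,817.85 | $95.45 | $95.45 | $6,817.85
3 | $6,817.85 | $95.45 | $95.45 | $6,817.85
4 | $6,817.85 | $95.45 | $1,875.07 | $5,038.23
5 | $5,038.23 | $95.45 | $1,875.07 | $3,258.61
6 | $3,258.61 | $95.45 | $1,875.07 | $1,478.99
7 | $1,478.99 | $95.45 | $1,574.44 | $0.00
Total paid: $7,486.00

$7,486.00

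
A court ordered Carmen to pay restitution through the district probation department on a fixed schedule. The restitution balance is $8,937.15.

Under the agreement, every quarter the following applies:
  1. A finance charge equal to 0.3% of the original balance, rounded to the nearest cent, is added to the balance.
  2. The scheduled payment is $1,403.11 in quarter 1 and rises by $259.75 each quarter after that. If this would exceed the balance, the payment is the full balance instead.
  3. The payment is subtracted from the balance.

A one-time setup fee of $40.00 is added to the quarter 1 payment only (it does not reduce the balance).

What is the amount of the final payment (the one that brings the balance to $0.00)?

Quarter 1: $8,937.15 +$26.81 interest = $8,963.96; pay $1,403.11 (+ $40.00 fee) → $7,560.85
Quarter 2: $7,560.85 +$26.81 interest = $7,587.66; pay $1,662.86 → $5,924.80
Quarter 3: $5,924.80 +$26.81 interest = $5,951.61; pay $1,922.61 → $4,029.00
Quarter 4: $4,029.00 +$26.81 interest = $4,055.81; pay $2,182.36 → $1,873.45
Quarter 5: $1,873.45 +$26.81 interest = $1,900.26; pay $1,900.26 → $0.00

$1,900.26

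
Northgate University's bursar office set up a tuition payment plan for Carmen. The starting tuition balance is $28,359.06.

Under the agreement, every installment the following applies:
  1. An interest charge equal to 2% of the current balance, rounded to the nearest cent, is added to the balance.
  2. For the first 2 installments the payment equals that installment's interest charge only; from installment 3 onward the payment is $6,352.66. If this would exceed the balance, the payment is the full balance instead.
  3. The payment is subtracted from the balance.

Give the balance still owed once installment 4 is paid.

Installment 1: $28,359.06 +$567.18 interest = $28,926.24; pay $567.18 → $28,359.06
Installment 2: $28,359.06 +$567.18 interest = $28,926.24; pay $567.18 → $28,359.06
Installment 3: $28,359.06 +$567.18 interest = $28,926.24; pay $6,352.66 → $22,573.58
Installment 4: $22,573.58 +$451.47 interest = $23,025.05; pay $6,352.66 → $16,672.39

$16,672.39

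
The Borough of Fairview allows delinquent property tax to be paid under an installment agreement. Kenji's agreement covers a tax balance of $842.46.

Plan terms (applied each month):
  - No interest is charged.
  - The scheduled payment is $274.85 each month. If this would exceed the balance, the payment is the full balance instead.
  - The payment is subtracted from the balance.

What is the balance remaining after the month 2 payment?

# | Opening | Payment | End bal
1 | $842.46 | $274.85 | $567.61
2 | $567.61 | $274.85 | $292.76

$292.76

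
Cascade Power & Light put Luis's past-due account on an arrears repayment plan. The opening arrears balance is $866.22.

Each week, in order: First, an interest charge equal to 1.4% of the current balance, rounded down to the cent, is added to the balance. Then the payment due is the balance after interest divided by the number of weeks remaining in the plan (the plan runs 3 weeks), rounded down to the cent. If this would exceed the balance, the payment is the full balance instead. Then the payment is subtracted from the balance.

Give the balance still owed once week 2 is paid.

$296.88

# | Opening | Interest | Payment | End bal
1 | $866.22 | $12.12 | $292.78 | $585.56
2 | $585.56 | $8.19 | $296.87 | $296.88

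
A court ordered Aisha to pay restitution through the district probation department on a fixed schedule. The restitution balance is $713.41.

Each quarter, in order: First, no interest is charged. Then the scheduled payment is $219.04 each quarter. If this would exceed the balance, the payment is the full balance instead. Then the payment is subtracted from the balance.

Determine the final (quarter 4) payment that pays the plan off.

$56.29

# | Opening | Payment | End bal
1 | $713.41 | $219.04 | $494.37
2 | $494.37 | $219.04 | $275.33
3 | $275.33 | $219.04 | $56.29
4 | $56.29 | $56.29 | $0.00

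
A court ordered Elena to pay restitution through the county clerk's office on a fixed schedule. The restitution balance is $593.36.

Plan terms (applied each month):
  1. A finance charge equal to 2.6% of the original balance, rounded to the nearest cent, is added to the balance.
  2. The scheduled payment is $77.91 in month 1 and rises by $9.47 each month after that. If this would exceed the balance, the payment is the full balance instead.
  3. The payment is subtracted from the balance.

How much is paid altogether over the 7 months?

Month 1: $593.36 +$15.43 interest = $608.79; pay $77.91 → $530.88
Month 2: $530.88 +$15.43 interest = $546.31; pay $87.38 → $458.93
Month 3: $458.93 +$15.43 interest = $474.36; pay $96.85 → $377.51
Month 4: $377.51 +$15.43 interest = $392.94; pay $106.32 → $286.62
Month 5: $286.62 +$15.43 interest = $302.05; pay $115.79 → $186.26
Month 6: $186.26 +$15.43 interest = $201.69; pay $125.26 → $76.43
Month 7: $76.43 +$15.43 interest = $91.86; pay $91.86 → $0.00
Total paid: $701.37

$701.37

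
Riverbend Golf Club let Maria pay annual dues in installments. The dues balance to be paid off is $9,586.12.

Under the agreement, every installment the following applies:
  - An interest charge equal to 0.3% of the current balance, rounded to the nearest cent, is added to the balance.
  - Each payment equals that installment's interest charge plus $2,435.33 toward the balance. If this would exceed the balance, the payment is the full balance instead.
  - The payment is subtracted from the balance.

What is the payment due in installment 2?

$2,456.78

# | Opening | Interest | Payment | End bal
1 | $9,586.12 | $28.76 | $2,464.09 | $7,150.79
2 | $7,150.79 | $21.45 | $2,456.78 | $4,715.46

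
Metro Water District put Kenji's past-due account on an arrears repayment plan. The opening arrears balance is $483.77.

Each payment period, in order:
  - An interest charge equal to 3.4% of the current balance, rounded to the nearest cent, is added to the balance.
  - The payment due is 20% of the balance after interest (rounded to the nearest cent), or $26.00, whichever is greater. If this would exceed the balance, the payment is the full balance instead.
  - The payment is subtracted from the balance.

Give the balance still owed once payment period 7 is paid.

$128.21

# | Opening | Interest | Payment | End bal
1 | $483.77 | $16.45 | $100.04 | $400.18
2 | $400.18 | $13.61 | $82.76 | $331.03
3 | $331.03 | $11.26 | $68.46 | $273.83
4 | $273.83 | $9.31 | $56.63 | $226.51
5 | $226.51 | $7.70 | $46.84 | $187.37
6 | $187.37 | $6.37 | $38.75 | $154.99
7 | $154.99 | $5.27 | $32.05 | $128.21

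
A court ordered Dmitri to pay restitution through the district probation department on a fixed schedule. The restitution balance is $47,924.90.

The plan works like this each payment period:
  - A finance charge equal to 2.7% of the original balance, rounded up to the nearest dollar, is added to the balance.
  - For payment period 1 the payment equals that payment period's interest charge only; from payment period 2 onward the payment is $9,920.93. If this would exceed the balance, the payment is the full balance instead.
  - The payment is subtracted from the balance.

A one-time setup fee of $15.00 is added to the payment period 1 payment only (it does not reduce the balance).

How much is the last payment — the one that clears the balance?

Payment period 1: opening $47,924.90; interest $1,294.00 → $49,218.90; payment $1,294.00 (+ $15.00 fee); balance $47,924.90
Payment period 2: opening $47,924.90; interest $1,294.00 → $49,218.90; payment $9,920.93; balance $39,297.97
Payment period 3: opening $39,297.97; interest $1,294.00 → $40,591.97; payment $9,920.93; balance $30,671.04
Payment period 4: opening $30,671.04; interest $1,294.00 → $31,965.04; payment $9,920.93; balance $22,044.11
Payment period 5: opening $22,044.11; interest $1,294.00 → $23,338.11; payment $9,920.93; balance $13,417.18
Payment period 6: opening $13,417.18; interest $1,294.00 → $14,711.18; payment $9,920.93; balance $4,790.25
Payment period 7: opening $4,790.25; interest $1,294.00 → $6,084.25; payment $6,084.25; balance $0.00

$6,084.25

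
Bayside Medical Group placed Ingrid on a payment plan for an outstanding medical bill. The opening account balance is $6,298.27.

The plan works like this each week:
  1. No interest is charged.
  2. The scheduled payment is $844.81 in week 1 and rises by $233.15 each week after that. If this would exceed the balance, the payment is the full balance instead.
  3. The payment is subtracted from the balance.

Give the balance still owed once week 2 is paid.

$4,375.50

Week 1: opening $6,298.27; payment $844.81; balance $5,453.46
Week 2: opening $5,453.46; payment $1,077.96; balance $4,375.50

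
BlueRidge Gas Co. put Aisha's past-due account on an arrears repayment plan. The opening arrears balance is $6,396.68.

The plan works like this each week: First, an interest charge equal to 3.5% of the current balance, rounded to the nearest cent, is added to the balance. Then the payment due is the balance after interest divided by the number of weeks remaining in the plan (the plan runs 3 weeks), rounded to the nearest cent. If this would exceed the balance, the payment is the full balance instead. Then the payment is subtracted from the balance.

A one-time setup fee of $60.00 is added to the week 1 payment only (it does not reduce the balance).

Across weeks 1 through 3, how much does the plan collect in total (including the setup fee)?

$6,914.98

Week 1: opening $6,396.68; interest $223.88 → $6,620.56; payment $2,206.85 (+ $60.00 fee); balance $4,413.71
Week 2: opening $4,413.71; interest $154.48 → $4,568.19; payment $2,284.10; balance $2,284.09
Week 3: opening $2,284.09; interest $79.94 → $2,364.03; payment $2,364.03; balance $0.00
Total paid: $6,914.98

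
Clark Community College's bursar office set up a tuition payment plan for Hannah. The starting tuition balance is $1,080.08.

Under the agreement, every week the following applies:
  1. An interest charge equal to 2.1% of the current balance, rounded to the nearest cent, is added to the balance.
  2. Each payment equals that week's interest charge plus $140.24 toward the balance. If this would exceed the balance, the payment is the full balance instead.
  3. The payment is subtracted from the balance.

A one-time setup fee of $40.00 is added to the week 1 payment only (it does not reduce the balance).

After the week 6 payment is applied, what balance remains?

Week 1: $1,080.08 +$22.68 interest = $1,102.76; pay $162.92 (+ $40.00 fee) → $939.84
Week 2: $939.84 +$19.74 interest = $959.58; pay $159.98 → $799.60
Week 3: $799.60 +$16.79 interest = $816.39; pay $157.03 → $659.36
Week 4: $659.36 +$13.85 interest = $673.21; pay $154.09 → $519.12
Week 5: $519.12 +$10.90 interest = $530.02; pay $151.14 → $378.88
Week 6: $378.88 +$7.96 interest = $386.84; pay $148.20 → $238.64

$238.64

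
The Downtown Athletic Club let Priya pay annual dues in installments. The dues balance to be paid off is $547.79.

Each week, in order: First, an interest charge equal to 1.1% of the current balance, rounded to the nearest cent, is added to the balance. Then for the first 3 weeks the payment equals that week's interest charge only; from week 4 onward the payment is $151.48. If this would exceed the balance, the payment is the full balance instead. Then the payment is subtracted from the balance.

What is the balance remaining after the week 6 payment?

$106.62

Week 1: opening $547.79; interest $6.03 → $553.82; payment $6.03; balance $547.79
Week 2: opening $547.79; interest $6.03 → $553.82; payment $6.03; balance $547.79
Week 3: opening $547.79; interest $6.03 → $553.82; payment $6.03; balance $547.79
Week 4: opening $547.79; interest $6.03 → $553.82; payment $151.48; balance $402.34
Week 5: opening $402.34; interest $4.43 → $406.77; payment $151.48; balance $255.29
Week 6: opening $255.29; interest $2.81 → $258.10; payment $151.48; balance $106.62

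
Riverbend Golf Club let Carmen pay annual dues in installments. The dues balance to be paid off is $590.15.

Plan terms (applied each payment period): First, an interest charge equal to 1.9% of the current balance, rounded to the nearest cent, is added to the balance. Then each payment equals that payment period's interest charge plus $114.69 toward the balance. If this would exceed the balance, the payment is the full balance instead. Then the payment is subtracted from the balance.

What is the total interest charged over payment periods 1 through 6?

$34.59

Payment period 1: opening $590.15; interest $11.21 → $601.36; payment $125.90; balance $475.46
Payment period 2: opening $475.46; interest $9.03 → $484.49; payment $123.72; balance $360.77
Payment period 3: opening $360.77; interest $6.85 → $367.62; payment $121.54; balance $246.08
Payment period 4: opening $246.08; interest $4.68 → $250.76; payment $119.37; balance $131.39
Payment period 5: opening $131.39; interest $2.50 → $133.89; payment $117.19; balance $16.70
Payment period 6: opening $16.70; interest $0.32 → $17.02; payment $17.02; balance $0.00
Total interest: $11.21 + $9.03 + $6.85 + $4.68 + $2.50 + $0.32 = $34.59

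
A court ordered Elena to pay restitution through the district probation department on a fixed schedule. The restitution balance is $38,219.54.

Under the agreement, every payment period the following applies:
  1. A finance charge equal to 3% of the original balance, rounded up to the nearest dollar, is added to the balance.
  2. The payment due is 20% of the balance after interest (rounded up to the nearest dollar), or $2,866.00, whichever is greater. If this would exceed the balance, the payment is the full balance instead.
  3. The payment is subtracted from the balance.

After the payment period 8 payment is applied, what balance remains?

Payment period 1: opening $38,219.54; interest $1,147.00 → $39,366.54; payment $7,874.00; balance $31,492.54
Payment period 2: opening $31,492.54; interest $1,147.00 → $32,639.54; payment $6,528.00; balance $26,111.54
Payment period 3: opening $26,111.54; interest $1,147.00 → $27,258.54; payment $5,452.00; balance $21,806.54
Payment period 4: opening $21,806.54; interest $1,147.00 → $22,953.54; payment $4,591.00; balance $18,362.54
Payment period 5: opening $18,362.54; interest $1,147.00 → $19,509.54; payment $3,902.00; balance $15,607.54
Payment period 6: opening $15,607.54; interest $1,147.00 → $16,754.54; payment $3,351.00; balance $13,403.54
Payment period 7: opening $13,403.54; interest $1,147.00 → $14,550.54; payment $2,911.00; balance $11,639.54
Payment period 8: opening $11,639.54; interest $1,147.00 → $12,786.54; payment $2,866.00; balance $9,920.54

$9,920.54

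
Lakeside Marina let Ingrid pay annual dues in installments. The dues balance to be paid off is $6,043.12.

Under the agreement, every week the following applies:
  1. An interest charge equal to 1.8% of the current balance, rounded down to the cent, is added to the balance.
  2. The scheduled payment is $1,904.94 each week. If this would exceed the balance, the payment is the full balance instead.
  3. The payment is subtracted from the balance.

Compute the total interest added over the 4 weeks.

$238.76

Week 1: $6,043.12 +$108.77 interest = $6,151.89; pay $1,904.94 → $4,246.95
Week 2: $4,246.95 +$76.44 interest = $4,323.39; pay $1,904.94 → $2,418.45
Week 3: $2,418.45 +$43.53 interest = $2,461.98; pay $1,904.94 → $557.04
Week 4: $557.04 +$10.02 interest = $567.06; pay $567.06 → $0.00
Total interest: $108.77 + $76.44 + $43.53 + $10.02 = $238.76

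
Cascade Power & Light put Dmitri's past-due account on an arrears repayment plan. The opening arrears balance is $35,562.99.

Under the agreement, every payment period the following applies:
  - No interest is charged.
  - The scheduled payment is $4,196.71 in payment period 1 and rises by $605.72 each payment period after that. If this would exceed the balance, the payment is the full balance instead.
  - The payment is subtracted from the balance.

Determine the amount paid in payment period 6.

$7,225.31

# | Opening | Payment | End bal
1 | $35,562.99 | $4,196.71 | $31,366.28
2 | $31,366.28 | $4,802.43 | $26,563.85
3 | $26,563.85 | $5,408.15 | $21,155.70
4 | $21,155.70 | $6,013.87 | $15,141.83
5 | $15,141.83 | $6,619.59 | $8,522.24
6 | $8,522.24 | $7,225.31 | $1,296.93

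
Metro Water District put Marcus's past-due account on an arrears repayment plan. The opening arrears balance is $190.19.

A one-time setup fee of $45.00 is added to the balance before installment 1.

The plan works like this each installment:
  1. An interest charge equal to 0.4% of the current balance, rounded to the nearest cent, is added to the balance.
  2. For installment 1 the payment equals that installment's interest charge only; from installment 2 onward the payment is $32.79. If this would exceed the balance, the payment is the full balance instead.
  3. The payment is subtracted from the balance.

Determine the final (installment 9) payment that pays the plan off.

Installment 1: $235.19 +$0.94 interest = $236.13; pay $0.94 → $235.19
Installment 2: $235.19 +$0.94 interest = $236.13; pay $32.79 → $203.34
Installment 3: $203.34 +$0.81 interest = $204.15; pay $32.79 → $171.36
Installment 4: $171.36 +$0.69 interest = $172.05; pay $32.79 → $139.26
Installment 5: $139.26 +$0.56 interest = $139.82; pay $32.79 → $107.03
Installment 6: $107.03 +$0.43 interest = $107.46; pay $32.79 → $74.67
Installment 7: $74.67 +$0.30 interest = $74.97; pay $32.79 → $42.18
Installment 8: $42.18 +$0.17 interest = $42.35; pay $32.79 → $9.56
Installment 9: $9.56 +$0.04 interest = $9.60; pay $9.60 → $0.00

$9.60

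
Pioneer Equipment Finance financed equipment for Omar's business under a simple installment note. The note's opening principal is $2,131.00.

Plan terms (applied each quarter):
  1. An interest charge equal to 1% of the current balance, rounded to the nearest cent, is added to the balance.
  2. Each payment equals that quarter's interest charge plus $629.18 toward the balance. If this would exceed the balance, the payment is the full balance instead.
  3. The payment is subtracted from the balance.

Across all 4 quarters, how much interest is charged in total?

$47.49

Quarter 1: $2,131.00 +$21.31 interest = $2,152.31; pay $650.49 → $1,501.82
Quarter 2: $1,501.82 +$15.02 interest = $1,516.84; pay $644.20 → $872.64
Quarter 3: $872.64 +$8.73 interest = $881.37; pay $637.91 → $243.46
Quarter 4: $243.46 +$2.43 interest = $245.89; pay $245.89 → $0.00
Total interest: $21.31 + $15.02 + $8.73 + $2.43 = $47.49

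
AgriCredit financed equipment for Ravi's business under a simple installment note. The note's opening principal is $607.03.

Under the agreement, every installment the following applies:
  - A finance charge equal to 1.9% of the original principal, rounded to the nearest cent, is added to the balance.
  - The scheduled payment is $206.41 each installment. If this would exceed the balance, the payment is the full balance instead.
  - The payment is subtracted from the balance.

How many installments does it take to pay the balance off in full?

Installment 1: $607.03 +$11.53 interest = $618.56; pay $206.41 → $412.15
Installment 2: $412.15 +$11.53 interest = $423.68; pay $206.41 → $217.27
Installment 3: $217.27 +$11.53 interest = $228.80; pay $206.41 → $22.39
Installment 4: $22.39 +$11.53 interest = $33.92; pay $33.92 → $0.00
Balance reaches $0.00 in installment 4.

4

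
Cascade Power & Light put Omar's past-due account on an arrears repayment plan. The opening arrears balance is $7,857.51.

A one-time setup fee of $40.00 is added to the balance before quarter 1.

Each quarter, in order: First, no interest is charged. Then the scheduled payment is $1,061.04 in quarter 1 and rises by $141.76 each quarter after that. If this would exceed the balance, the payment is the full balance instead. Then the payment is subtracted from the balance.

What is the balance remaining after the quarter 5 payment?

$1,174.71

Quarter 1: opening $7,897.51; payment $1,061.04; balance $6,836.47
Quarter 2: opening $6,836.47; payment $1,202.80; balance $5,633.67
Quarter 3: opening $5,633.67; payment $1,344.56; balance $4,289.11
Quarter 4: opening $4,289.11; payment $1,486.32; balance $2,802.79
Quarter 5: opening $2,802.79; payment $1,628.08; balance $1,174.71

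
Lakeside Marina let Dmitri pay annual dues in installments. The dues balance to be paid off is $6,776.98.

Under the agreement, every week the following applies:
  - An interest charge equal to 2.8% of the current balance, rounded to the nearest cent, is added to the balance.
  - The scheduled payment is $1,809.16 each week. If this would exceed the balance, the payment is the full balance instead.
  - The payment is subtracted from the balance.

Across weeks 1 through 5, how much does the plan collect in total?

$7,259.45

# | Opening | Interest | Payment | End bal
1 | $6,776.98 | $189.76 | $1,809.16 | $5,157.58
2 | $5,157.58 | $144.41 | $1,809.16 | $3,492.83
3 | $3,492.83 | $97.80 | $1,809.16 | $1,781.47
4 | $1,781.47 | $49.88 | $1,809.16 | $22.19
5 | $22.19 | $0.62 | $22.81 | $0.00
Total paid: $7,259.45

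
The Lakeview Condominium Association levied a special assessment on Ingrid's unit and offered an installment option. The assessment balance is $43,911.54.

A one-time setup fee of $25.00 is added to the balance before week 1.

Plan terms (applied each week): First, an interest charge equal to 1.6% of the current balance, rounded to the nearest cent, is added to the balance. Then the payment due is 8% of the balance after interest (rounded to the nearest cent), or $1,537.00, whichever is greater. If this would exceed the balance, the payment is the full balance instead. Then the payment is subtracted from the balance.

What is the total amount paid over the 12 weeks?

# | Opening | Interest | Payment | End bal
1 | $43,936.54 | $702.98 | $3,571.16 | $41,068.36
2 | $41,068.36 | $657.09 | $3,338.04 | $38,387.41
3 | $38,387.41 | $614.20 | $3,120.13 | $35,881.48
4 | $35,881.48 | $574.10 | $2,916.45 | $33,539.13
5 | $33,539.13 | $536.63 | $2,726.06 | $31,349.70
6 | $31,349.70 | $501.60 | $2,548.10 | $29,303.20
7 | $29,303.20 | $468.85 | $2,381.76 | $27,390.29
8 | $27,390.29 | $438.24 | $2,226.28 | $25,602.25
9 | $25,602.25 | $409.64 | $2,080.95 | $23,930.94
10 | $23,930.94 | $382.90 | $1,945.11 | $22,368.73
11 | $22,368.73 | $357.90 | $1,818.13 | $20,908.50
12 | $20,908.50 | $334.54 | $1,699.44 | $19,543.60
Total paid: $30,371.61

$30,371.61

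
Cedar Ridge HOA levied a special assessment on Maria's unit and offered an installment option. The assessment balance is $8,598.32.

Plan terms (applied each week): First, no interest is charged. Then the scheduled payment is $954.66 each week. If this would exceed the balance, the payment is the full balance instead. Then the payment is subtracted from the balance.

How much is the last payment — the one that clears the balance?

Week 1: $8,598.32 − $954.66 → $7,643.66
Week 2: $7,643.66 − $954.66 → $6,689.00
Week 3: $6,689.00 − $954.66 → $5,734.34
Week 4: $5,734.34 − $954.66 → $4,779.68
Week 5: $4,779.68 − $954.66 → $3,825.02
Week 6: $3,825.02 − $954.66 → $2,870.36
Week 7: $2,870.36 − $954.66 → $1,915.70
Week 8: $1,915.70 − $954.66 → $961.04
Week 9: $961.04 − $954.66 → $6.38
Week 10: $6.38 − $6.38 → $0.00

$6.38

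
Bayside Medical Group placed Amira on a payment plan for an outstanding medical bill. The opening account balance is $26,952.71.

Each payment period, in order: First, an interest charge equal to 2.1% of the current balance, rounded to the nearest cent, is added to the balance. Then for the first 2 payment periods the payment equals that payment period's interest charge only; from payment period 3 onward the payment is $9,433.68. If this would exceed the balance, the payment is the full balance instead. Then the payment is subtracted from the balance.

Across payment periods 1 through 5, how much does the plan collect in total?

$29,220.18

# | Opening | Interest | Payment | End bal
1 | $26,952.71 | $566.01 | $566.01 | $26,952.71
2 | $26,952.71 | $566.01 | $566.01 | $26,952.71
3 | $26,952.71 | $566.01 | $9,433.68 | $18,085.04
4 | $18,085.04 | $379.79 | $9,433.68 | $9,031.15
5 | $9,031.15 | $189.65 | $9,220.80 | $0.00
Total paid: $29,220.18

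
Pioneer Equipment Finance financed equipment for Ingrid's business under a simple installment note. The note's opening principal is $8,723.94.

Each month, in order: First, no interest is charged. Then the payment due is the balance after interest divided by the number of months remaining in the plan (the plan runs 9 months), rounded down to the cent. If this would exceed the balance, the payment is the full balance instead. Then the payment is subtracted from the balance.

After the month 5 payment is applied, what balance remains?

Month 1: $8,723.94 − $969.32 → $7,754.62
Month 2: $7,754.62 − $969.32 → $6,785.30
Month 3: $6,785.30 − $969.32 → $5,815.98
Month 4: $5,815.98 − $969.33 → $4,846.65
Month 5: $4,846.65 − $969.33 → $3,877.32

$3,877.32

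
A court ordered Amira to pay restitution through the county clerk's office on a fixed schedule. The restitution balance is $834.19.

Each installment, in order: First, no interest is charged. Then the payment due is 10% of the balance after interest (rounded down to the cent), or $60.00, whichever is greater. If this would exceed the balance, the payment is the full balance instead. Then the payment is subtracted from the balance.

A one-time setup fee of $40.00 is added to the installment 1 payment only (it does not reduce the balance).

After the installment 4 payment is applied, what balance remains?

$547.33

Installment 1: opening $834.19; payment $83.41 (+ $40.00 fee); balance $750.78
Installment 2: opening $750.78; payment $75.07; balance $675.71
Installment 3: opening $675.71; payment $67.57; balance $608.14
Installment 4: opening $608.14; payment $60.81; balance $547.33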